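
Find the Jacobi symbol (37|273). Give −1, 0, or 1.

-1

Reciprocity: 37 ≡ 1 and 273 ≡ 1 (mod 4), so (37/273) = +(273/37).
Reduce top mod 37: now compute (14/37).
Pull out 2: since 37 ≡ 5 (mod 8), (2/37) = -1.
Reciprocity: 7 ≡ 3 and 37 ≡ 1 (mod 4), so (7/37) = +(37/7).
Reduce top mod 7: now compute (2/7).
Pull out 2: since 7 ≡ 7 (mod 8), (2/7) = +1.
Reached (1/7) = 1. Collecting the sign flips along the way, the symbol is -1.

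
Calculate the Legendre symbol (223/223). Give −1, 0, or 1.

0

First reduce: 223 ≡ 0 (mod 223).
Top reduces to 0: gcd > 1, so the symbol is 0.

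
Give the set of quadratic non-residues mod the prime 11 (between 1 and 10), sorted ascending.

Square k = 1,…,5 (k and 11−k give the same square):
1²=1, 2²=4, 3²=9, 4²≡5, 5²≡3 (mod 11).
The residues are {1, 3, 4, 5, 9}; the non-residues are the remaining 5 nonzero classes.

2 6 7 8 10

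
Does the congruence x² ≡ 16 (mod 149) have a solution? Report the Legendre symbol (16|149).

1

Pull out 2^4: since 149 ≡ 5 (mod 8), (2/149) = -1, so (2/149)^4 = +1.
Reached (1/149) = 1. Collecting the sign flips along the way, the symbol is +1.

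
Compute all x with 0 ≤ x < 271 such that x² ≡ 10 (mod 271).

Since 271 ≡ 3 (mod 4), a square root of 10 is 10^((271+1)/4) = 10^68 mod 271.
Repeated squaring: 10^2≡100, 10^4≡244, 10^8≡187, 10^16≡10, 10^32≡100, 10^64≡244 (mod 271).
10^68 = 10^(64+4) ≡ 187 (mod 271).
Check: 187² = 34969 ≡ 10 (mod 271). The two roots are 84 and 187.

84, 187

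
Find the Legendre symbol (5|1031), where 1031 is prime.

1

Euler's criterion: (5/1031) ≡ 5^515 (mod 1031).
5^2 ≡ 25 (mod 1031)
5^4 ≡ 625 (mod 1031)
5^8 ≡ 907 (mod 1031)
5^16 ≡ 942 (mod 1031)
5^32 ≡ 704 (mod 1031)
5^64 ≡ 736 (mod 1031)
5^128 ≡ 421 (mod 1031)
5^256 ≡ 940 (mod 1031)
5^512 ≡ 33 (mod 1031)
5^515 = 5^(512+2+1) ≡ 1 (mod 1031).
Result is 1, so (5/1031) = 1.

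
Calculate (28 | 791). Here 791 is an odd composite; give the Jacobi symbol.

Pull out 2^2: since 791 ≡ 7 (mod 8), (2/791) = +1, so (2/791)^2 = +1.
Reciprocity: 7 ≡ 3 and 791 ≡ 3 (mod 4), so (7/791) = −(791/7).
Reduce top mod 7: now compute (0/7).
Top reduces to 0: gcd > 1, so the symbol is 0.

0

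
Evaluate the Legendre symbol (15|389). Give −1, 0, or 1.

-1

Reciprocity: 15 ≡ 3 and 389 ≡ 1 (mod 4), so (15/389) = +(389/15).
Reduce top mod 15: now compute (14/15).
Pull out 2: since 15 ≡ 7 (mod 8), (2/15) = +1.
Reciprocity: 7 ≡ 3 and 15 ≡ 3 (mod 4), so (7/15) = −(15/7).
Reduce top mod 7: now compute (1/7).
Reached (1/7) = 1. Collecting the sign flips along the way, the symbol is -1.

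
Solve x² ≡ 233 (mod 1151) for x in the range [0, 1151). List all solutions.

500, 651

Since 1151 ≡ 3 (mod 4), a square root of 233 is 233^((1151+1)/4) = 233^288 mod 1151.
Repeated squaring: 233^2≡192, 233^4≡32, 233^8≡1024, 233^16≡15, 233^32≡225, 233^64≡1132, 233^128≡361, 233^256≡258 (mod 1151).
233^288 = 233^(256+32) ≡ 500 (mod 1151).
Check: 500² = 250000 ≡ 233 (mod 1151). The two roots are 500 and 651.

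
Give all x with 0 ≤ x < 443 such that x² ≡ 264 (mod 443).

183, 260

Since 443 ≡ 3 (mod 4), a square root of 264 is 264^((443+1)/4) = 264^111 mod 443.
Repeated squaring: 264^2≡145, 264^4≡204, 264^8≡417, 264^16≡233, 264^32≡243, 264^64≡130 (mod 443).
264^111 = 264^(64+32+8+4+2+1) ≡ 183 (mod 443).
Check: 183² = 33489 ≡ 264 (mod 443). The two roots are 183 and 260.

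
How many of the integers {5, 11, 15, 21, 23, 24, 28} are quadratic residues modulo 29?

4

(5/29) = +1 → QR.
(11/29) = -1 → non-residue.
(15/29) = -1 → non-residue.
(21/29) = -1 → non-residue.
(23/29) = +1 → QR.
(24/29) = +1 → QR.
(28/29) = +1 → QR.
Total quadratic residues among the 7: 4.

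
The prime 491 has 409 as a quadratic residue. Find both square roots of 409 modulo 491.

30, 461

Since 491 ≡ 3 (mod 4), a square root of 409 is 409^((491+1)/4) = 409^123 mod 491.
Repeated squaring: 409^2≡341, 409^4≡405, 409^8≡31, 409^16≡470, 409^32≡441, 409^64≡45 (mod 491).
409^123 = 409^(64+32+16+8+2+1) ≡ 461 (mod 491).
Check: 461² = 212521 ≡ 409 (mod 491). The two roots are 30 and 461.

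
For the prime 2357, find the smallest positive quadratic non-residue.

2

(2/2357) = −1, so 2 is the smallest positive non-residue mod 2357.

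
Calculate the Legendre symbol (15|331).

Reciprocity: 15 ≡ 3 and 331 ≡ 3 (mod 4), so (15/331) = −(331/15).
Reduce top mod 15: now compute (1/15).
Reached (1/15) = 1. Collecting the sign flips along the way, the symbol is -1.

-1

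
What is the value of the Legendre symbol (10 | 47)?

-1

Euler's criterion: (10/47) ≡ 10^23 (mod 47).
10^2 ≡ 6 (mod 47)
10^4 ≡ 36 (mod 47)
10^8 ≡ 27 (mod 47)
10^16 ≡ 24 (mod 47)
10^23 = 10^(16+4+2+1) ≡ 46 (mod 47).
Result is 46 ≡ −1, so (10/47) = −1.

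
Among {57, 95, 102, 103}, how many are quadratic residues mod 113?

(57/113) = +1 → QR.
(95/113) = +1 → QR.
(102/113) = +1 → QR.
(103/113) = -1 → non-residue.
Total quadratic residues among the 4: 3.

3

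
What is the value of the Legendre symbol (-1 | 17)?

1

Euler's criterion: (-1/17) ≡ 16^8 (mod 17).
16^2 ≡ 1 (mod 17)
16^4 ≡ 1 (mod 17)
16^8 ≡ 1 (mod 17)
16^8 = 16^(8) ≡ 1 (mod 17).
Result is 1, so (-1/17) = 1.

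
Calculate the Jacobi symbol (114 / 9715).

-1

Pull out 2: since 9715 ≡ 3 (mod 8), (2/9715) = -1.
Reciprocity: 57 ≡ 1 and 9715 ≡ 3 (mod 4), so (57/9715) = +(9715/57).
Reduce top mod 57: now compute (25/57).
Reciprocity: 25 ≡ 1 and 57 ≡ 1 (mod 4), so (25/57) = +(57/25).
Reduce top mod 25: now compute (7/25).
Reciprocity: 7 ≡ 3 and 25 ≡ 1 (mod 4), so (7/25) = +(25/7).
Reduce top mod 7: now compute (4/7).
Pull out 2^2: since 7 ≡ 7 (mod 8), (2/7) = +1, so (2/7)^2 = +1.
Reached (1/7) = 1. Collecting the sign flips along the way, the symbol is -1.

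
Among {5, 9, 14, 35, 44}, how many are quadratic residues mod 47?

2

(5/47) = -1 → non-residue.
(9/47) = +1 → QR.
(14/47) = +1 → QR.
(35/47) = -1 → non-residue.
(44/47) = -1 → non-residue.
Total quadratic residues among the 5: 2.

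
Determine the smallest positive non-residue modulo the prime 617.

3

(2/617) = +1, so 2 is a residue.
(3/617) = −1, so 3 is the smallest positive non-residue mod 617.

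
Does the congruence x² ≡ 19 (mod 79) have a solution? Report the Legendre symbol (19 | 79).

1

Euler's criterion: (19/79) ≡ 19^39 (mod 79).
19^2 ≡ 45 (mod 79)
19^4 ≡ 50 (mod 79)
19^8 ≡ 51 (mod 79)
19^16 ≡ 73 (mod 79)
19^32 ≡ 36 (mod 79)
19^39 = 19^(32+4+2+1) ≡ 1 (mod 79).
Result is 1, so (19/79) = 1.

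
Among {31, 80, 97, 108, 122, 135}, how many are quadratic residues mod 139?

3

(31/139) = +1 → QR.
(80/139) = +1 → QR.
(97/139) = -1 → non-residue.
(108/139) = -1 → non-residue.
(122/139) = +1 → QR.
(135/139) = -1 → non-residue.
Total quadratic residues among the 6: 3.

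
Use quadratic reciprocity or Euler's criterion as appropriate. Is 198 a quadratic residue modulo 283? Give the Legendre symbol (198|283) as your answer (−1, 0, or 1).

-1

Pull out 2: since 283 ≡ 3 (mod 8), (2/283) = -1.
Reciprocity: 99 ≡ 3 and 283 ≡ 3 (mod 4), so (99/283) = −(283/99).
Reduce top mod 99: now compute (85/99).
Reciprocity: 85 ≡ 1 and 99 ≡ 3 (mod 4), so (85/99) = +(99/85).
Reduce top mod 85: now compute (14/85).
Pull out 2: since 85 ≡ 5 (mod 8), (2/85) = -1.
Reciprocity: 7 ≡ 3 and 85 ≡ 1 (mod 4), so (7/85) = +(85/7).
Reduce top mod 7: now compute (1/7).
Reached (1/7) = 1. Collecting the sign flips along the way, the symbol is -1.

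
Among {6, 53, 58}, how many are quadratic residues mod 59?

1

(6/59) = -1 → non-residue.
(53/59) = +1 → QR.
(58/59) = -1 → non-residue.
Total quadratic residues among the 3: 1.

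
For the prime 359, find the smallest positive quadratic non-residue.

7

(2/359) = +1, so 2 is a residue.
(3/359) = +1, so 3 is a residue.
(4/359) = +1, so 4 is a residue.
(5/359) = +1, so 5 is a residue.
(6/359) = +1, so 6 is a residue.
(7/359) = −1, so 7 is the smallest positive non-residue mod 359.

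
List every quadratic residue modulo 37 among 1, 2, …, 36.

1,3,4,7,9,10,11,12,16,21,25,26,27,28,30,33,34,36

Square k = 1,…,18 (k and 37−k give the same square):
1²=1, 2²=4, 3²=9, 4²=16, 5²=25, 6²=36, 7²≡12, 8²≡27, 9²≡7, 10²≡26, 11²≡10, 12²≡33, 13²≡21, 14²≡11, 15²≡3, 16²≡34, 17²≡30, 18²≡28 (mod 37).
So the quadratic residues mod 37 are {1, 3, 4, 7, 9, 10, 11, 12, 16, 21, 25, 26, 27, 28, 30, 33, 34, 36}.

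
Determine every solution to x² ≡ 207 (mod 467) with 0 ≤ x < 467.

Since 467 ≡ 3 (mod 4), a square root of 207 is 207^((467+1)/4) = 207^117 mod 467.
Repeated squaring: 207^2≡352, 207^4≡149, 207^8≡252, 207^16≡459, 207^32≡64, 207^64≡360 (mod 467).
207^117 = 207^(64+32+16+4+1) ≡ 243 (mod 467).
Check: 243² = 59049 ≡ 207 (mod 467). The two roots are 224 and 243.

224, 243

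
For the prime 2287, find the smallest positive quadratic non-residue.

3

(2/2287) = +1, so 2 is a residue.
(3/2287) = −1, so 3 is the smallest positive non-residue mod 2287.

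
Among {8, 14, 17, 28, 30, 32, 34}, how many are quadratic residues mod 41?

(8/41) = +1 → QR.
(14/41) = -1 → non-residue.
(17/41) = -1 → non-residue.
(28/41) = -1 → non-residue.
(30/41) = -1 → non-residue.
(32/41) = +1 → QR.
(34/41) = -1 → non-residue.
Total quadratic residues among the 7: 2.

2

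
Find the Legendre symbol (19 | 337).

-1

Euler's criterion: (19/337) ≡ 19^168 (mod 337).
19^2 ≡ 24 (mod 337)
19^4 ≡ 239 (mod 337)
19^8 ≡ 168 (mod 337)
19^16 ≡ 253 (mod 337)
19^32 ≡ 316 (mod 337)
19^64 ≡ 104 (mod 337)
19^128 ≡ 32 (mod 337)
19^168 = 19^(128+32+8) ≡ 336 (mod 337).
Result is 336 ≡ −1, so (19/337) = −1.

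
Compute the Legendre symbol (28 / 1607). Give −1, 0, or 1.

-1

Pull out 2^2: since 1607 ≡ 7 (mod 8), (2/1607) = +1, so (2/1607)^2 = +1.
Reciprocity: 7 ≡ 3 and 1607 ≡ 3 (mod 4), so (7/1607) = −(1607/7).
Reduce top mod 7: now compute (4/7).
Pull out 2^2: since 7 ≡ 7 (mod 8), (2/7) = +1, so (2/7)^2 = +1.
Reached (1/7) = 1. Collecting the sign flips along the way, the symbol is -1.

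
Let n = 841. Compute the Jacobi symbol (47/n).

1

Reciprocity: 47 ≡ 3 and 841 ≡ 1 (mod 4), so (47/841) = +(841/47).
Reduce top mod 47: now compute (42/47).
Pull out 2: since 47 ≡ 7 (mod 8), (2/47) = +1.
Reciprocity: 21 ≡ 1 and 47 ≡ 3 (mod 4), so (21/47) = +(47/21).
Reduce top mod 21: now compute (5/21).
Reciprocity: 5 ≡ 1 and 21 ≡ 1 (mod 4), so (5/21) = +(21/5).
Reduce top mod 5: now compute (1/5).
Reached (1/5) = 1. Collecting the sign flips along the way, the symbol is +1.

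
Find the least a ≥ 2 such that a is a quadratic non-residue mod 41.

(2/41) = +1, so 2 is a residue.
(3/41) = −1, so 3 is the smallest positive non-residue mod 41.

3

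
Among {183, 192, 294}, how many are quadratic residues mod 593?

1

(183/593) = +1 → QR.
(192/593) = -1 → non-residue.
(294/593) = -1 → non-residue.
Total quadratic residues among the 3: 1.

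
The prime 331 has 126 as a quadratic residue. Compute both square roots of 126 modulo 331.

78, 253

Since 331 ≡ 3 (mod 4), a square root of 126 is 126^((331+1)/4) = 126^83 mod 331.
Repeated squaring: 126^2≡319, 126^4≡144, 126^8≡214, 126^16≡118, 126^32≡22, 126^64≡153 (mod 331).
126^83 = 126^(64+16+2+1) ≡ 253 (mod 331).
Check: 253² = 64009 ≡ 126 (mod 331). The two roots are 78 and 253.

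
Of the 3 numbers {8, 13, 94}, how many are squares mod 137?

(8/137) = +1 → QR.
(13/137) = -1 → non-residue.
(94/137) = -1 → non-residue.
Total quadratic residues among the 3: 1.

1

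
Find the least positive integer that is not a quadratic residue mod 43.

(2/43) = −1, so 2 is the smallest positive non-residue mod 43.

2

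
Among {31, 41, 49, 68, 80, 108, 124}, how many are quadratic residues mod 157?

(31/157) = +1 → QR.
(41/157) = -1 → non-residue.
(49/157) = +1 → QR.
(68/157) = +1 → QR.
(80/157) = -1 → non-residue.
(108/157) = +1 → QR.
(124/157) = +1 → QR.
Total quadratic residues among the 7: 5.

5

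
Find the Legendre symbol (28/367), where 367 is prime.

Pull out 2^2: since 367 ≡ 7 (mod 8), (2/367) = +1, so (2/367)^2 = +1.
Reciprocity: 7 ≡ 3 and 367 ≡ 3 (mod 4), so (7/367) = −(367/7).
Reduce top mod 7: now compute (3/7).
Reciprocity: 3 ≡ 3 and 7 ≡ 3 (mod 4), so (3/7) = −(7/3).
Reduce top mod 3: now compute (1/3).
Reached (1/3) = 1. Collecting the sign flips along the way, the symbol is +1.

1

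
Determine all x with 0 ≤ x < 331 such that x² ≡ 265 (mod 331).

Since 331 ≡ 3 (mod 4), a square root of 265 is 265^((331+1)/4) = 265^83 mod 331.
Repeated squaring: 265^2≡53, 265^4≡161, 265^8≡103, 265^16≡17, 265^32≡289, 265^64≡109 (mod 331).
265^83 = 265^(64+16+2+1) ≡ 179 (mod 331).
Check: 179² = 32041 ≡ 265 (mod 331). The two roots are 152 and 179.

152, 179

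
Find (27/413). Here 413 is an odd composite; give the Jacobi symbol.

Reciprocity: 27 ≡ 3 and 413 ≡ 1 (mod 4), so (27/413) = +(413/27).
Reduce top mod 27: now compute (8/27).
Pull out 2^3: since 27 ≡ 3 (mod 8), (2/27) = -1, so (2/27)^3 = -1.
Reached (1/27) = 1. Collecting the sign flips along the way, the symbol is -1.

-1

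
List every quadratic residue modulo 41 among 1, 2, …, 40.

1, 2, 4, 5, 8, 9, 10, 16, 18, 20, 21, 23, 25, 31, 32, 33, 36, 37, 39, 40

Square k = 1,…,20 (k and 41−k give the same square):
1²=1, 2²=4, 3²=9, 4²=16, 5²=25, 6²=36, 7²≡8, 8²≡23, 9²≡40, 10²≡18, 11²≡39, 12²≡21, 13²≡5, 14²≡32, 15²≡20, 16²≡10, 17²≡2, 18²≡37, 19²≡33, 20²≡31 (mod 41).
So the quadratic residues mod 41 are {1, 2, 4, 5, 8, 9, 10, 16, 18, 20, 21, 23, 25, 31, 32, 33, 36, 37, 39, 40}.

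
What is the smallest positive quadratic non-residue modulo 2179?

2

(2/2179) = −1, so 2 is the smallest positive non-residue mod 2179.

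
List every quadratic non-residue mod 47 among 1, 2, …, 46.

5 10 11 13 15 19 20 22 23 26 29 30 31 33 35 38 39 40 41 43 44 45 46

Square k = 1,…,23 (k and 47−k give the same square):
1²=1, 2²=4, 3²=9, 4²=16, 5²=25, 6²=36, 7²≡2, 8²≡17, 9²≡34, 10²≡6, 11²≡27, 12²≡3, 13²≡28, 14²≡8, 15²≡37, 16²≡21, 17²≡7, 18²≡42, 19²≡32, 20²≡24, 21²≡18, 22²≡14, 23²≡12 (mod 47).
The residues are {1, 2, 3, 4, 6, 7, 8, 9, 12, 14, 16, 17, 18, 21, 24, 25, 27, 28, 32, 34, 36, 37, 42}; the non-residues are the remaining 23 nonzero classes.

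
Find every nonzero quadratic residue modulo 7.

1 2 4

Square k = 1,…,3 (k and 7−k give the same square):
1²=1, 2²=4, 3²≡2 (mod 7).
So the quadratic residues mod 7 are {1, 2, 4}.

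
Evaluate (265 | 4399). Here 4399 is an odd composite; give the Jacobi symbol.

Reciprocity: 265 ≡ 1 and 4399 ≡ 3 (mod 4), so (265/4399) = +(4399/265).
Reduce top mod 265: now compute (159/265).
Reciprocity: 159 ≡ 3 and 265 ≡ 1 (mod 4), so (159/265) = +(265/159).
Reduce top mod 159: now compute (106/159).
Pull out 2: since 159 ≡ 7 (mod 8), (2/159) = +1.
Reciprocity: 53 ≡ 1 and 159 ≡ 3 (mod 4), so (53/159) = +(159/53).
Reduce top mod 53: now compute (0/53).
Top reduces to 0: gcd > 1, so the symbol is 0.

0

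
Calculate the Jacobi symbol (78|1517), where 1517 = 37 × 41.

Pull out 2: since 1517 ≡ 5 (mod 8), (2/1517) = -1.
Reciprocity: 39 ≡ 3 and 1517 ≡ 1 (mod 4), so (39/1517) = +(1517/39).
Reduce top mod 39: now compute (35/39).
Reciprocity: 35 ≡ 3 and 39 ≡ 3 (mod 4), so (35/39) = −(39/35).
Reduce top mod 35: now compute (4/35).
Pull out 2^2: since 35 ≡ 3 (mod 8), (2/35) = -1, so (2/35)^2 = +1.
Reached (1/35) = 1. Collecting the sign flips along the way, the symbol is +1.

1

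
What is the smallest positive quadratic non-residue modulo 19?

(2/19) = −1, so 2 is the smallest positive non-residue mod 19.

2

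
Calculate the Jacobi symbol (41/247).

1

Reciprocity: 41 ≡ 1 and 247 ≡ 3 (mod 4), so (41/247) = +(247/41).
Reduce top mod 41: now compute (1/41).
Reached (1/41) = 1. Collecting the sign flips along the way, the symbol is +1.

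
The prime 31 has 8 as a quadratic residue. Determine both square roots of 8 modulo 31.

Since 31 ≡ 3 (mod 4), a square root of 8 is 8^((31+1)/4) = 8^8 mod 31.
Repeated squaring: 8^2≡2, 8^4≡4, 8^8≡16 (mod 31).
8^8 = 8^(8) ≡ 16 (mod 31).
Check: 16² = 256 ≡ 8 (mod 31). The two roots are 15 and 16.

15, 16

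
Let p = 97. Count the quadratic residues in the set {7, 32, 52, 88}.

(7/97) = -1 → non-residue.
(32/97) = +1 → QR.
(52/97) = -1 → non-residue.
(88/97) = +1 → QR.
Total quadratic residues among the 4: 2.

2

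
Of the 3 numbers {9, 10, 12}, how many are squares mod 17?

(9/17) = +1 → QR.
(10/17) = -1 → non-residue.
(12/17) = -1 → non-residue.
Total quadratic residues among the 3: 1.

1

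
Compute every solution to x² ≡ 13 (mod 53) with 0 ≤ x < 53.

15, 38

53 ≡ 1 (mod 4), so we find a root by search.
Trying successive values, 15² = 225 ≡ 13 (mod 53). The other root is 53 − 15 = 38.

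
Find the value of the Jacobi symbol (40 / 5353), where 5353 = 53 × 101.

Pull out 2^3: since 5353 ≡ 1 (mod 8), (2/5353) = +1, so (2/5353)^3 = +1.
Reciprocity: 5 ≡ 1 and 5353 ≡ 1 (mod 4), so (5/5353) = +(5353/5).
Reduce top mod 5: now compute (3/5).
Reciprocity: 3 ≡ 3 and 5 ≡ 1 (mod 4), so (3/5) = +(5/3).
Reduce top mod 3: now compute (2/3).
Pull out 2: since 3 ≡ 3 (mod 8), (2/3) = -1.
Reached (1/3) = 1. Collecting the sign flips along the way, the symbol is -1.

-1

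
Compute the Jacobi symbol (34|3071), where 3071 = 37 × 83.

-1

Pull out 2: since 3071 ≡ 7 (mod 8), (2/3071) = +1.
Reciprocity: 17 ≡ 1 and 3071 ≡ 3 (mod 4), so (17/3071) = +(3071/17).
Reduce top mod 17: now compute (11/17).
Reciprocity: 11 ≡ 3 and 17 ≡ 1 (mod 4), so (11/17) = +(17/11).
Reduce top mod 11: now compute (6/11).
Pull out 2: since 11 ≡ 3 (mod 8), (2/11) = -1.
Reciprocity: 3 ≡ 3 and 11 ≡ 3 (mod 4), so (3/11) = −(11/3).
Reduce top mod 3: now compute (2/3).
Pull out 2: since 3 ≡ 3 (mod 8), (2/3) = -1.
Reached (1/3) = 1. Collecting the sign flips along the way, the symbol is -1.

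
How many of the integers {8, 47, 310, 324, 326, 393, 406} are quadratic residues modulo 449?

(8/449) = +1 → QR.
(47/449) = -1 → non-residue.
(310/449) = -1 → non-residue.
(324/449) = +1 → QR.
(326/449) = -1 → non-residue.
(393/449) = +1 → QR.
(406/449) = -1 → non-residue.
Total quadratic residues among the 7: 3.

3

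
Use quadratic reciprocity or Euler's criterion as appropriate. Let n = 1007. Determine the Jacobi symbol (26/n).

-1

Pull out 2: since 1007 ≡ 7 (mod 8), (2/1007) = +1.
Reciprocity: 13 ≡ 1 and 1007 ≡ 3 (mod 4), so (13/1007) = +(1007/13).
Reduce top mod 13: now compute (6/13).
Pull out 2: since 13 ≡ 5 (mod 8), (2/13) = -1.
Reciprocity: 3 ≡ 3 and 13 ≡ 1 (mod 4), so (3/13) = +(13/3).
Reduce top mod 3: now compute (1/3).
Reached (1/3) = 1. Collecting the sign flips along the way, the symbol is -1.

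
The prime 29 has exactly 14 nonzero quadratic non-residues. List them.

2 3 8 10 11 12 14 15 17 18 19 21 26 27

Square k = 1,…,14 (k and 29−k give the same square):
1²=1, 2²=4, 3²=9, 4²=16, 5²=25, 6²≡7, 7²≡20, 8²≡6, 9²≡23, 10²≡13, 11²≡5, 12²≡28, 13²≡24, 14²≡22 (mod 29).
The residues are {1, 4, 5, 6, 7, 9, 13, 16, 20, 22, 23, 24, 25, 28}; the non-residues are the remaining 14 nonzero classes.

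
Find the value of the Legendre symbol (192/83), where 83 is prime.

1

First reduce: 192 ≡ 26 (mod 83).
Pull out 2: since 83 ≡ 3 (mod 8), (2/83) = -1.
Reciprocity: 13 ≡ 1 and 83 ≡ 3 (mod 4), so (13/83) = +(83/13).
Reduce top mod 13: now compute (5/13).
Reciprocity: 5 ≡ 1 and 13 ≡ 1 (mod 4), so (5/13) = +(13/5).
Reduce top mod 5: now compute (3/5).
Reciprocity: 3 ≡ 3 and 5 ≡ 1 (mod 4), so (3/5) = +(5/3).
Reduce top mod 3: now compute (2/3).
Pull out 2: since 3 ≡ 3 (mod 8), (2/3) = -1.
Reached (1/3) = 1. Collecting the sign flips along the way, the symbol is +1.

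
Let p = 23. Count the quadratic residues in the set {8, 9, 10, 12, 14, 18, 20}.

4

(8/23) = +1 → QR.
(9/23) = +1 → QR.
(10/23) = -1 → non-residue.
(12/23) = +1 → QR.
(14/23) = -1 → non-residue.
(18/23) = +1 → QR.
(20/23) = -1 → non-residue.
Total quadratic residues among the 7: 4.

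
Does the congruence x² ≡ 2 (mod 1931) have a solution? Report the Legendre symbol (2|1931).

-1

Pull out 2: since 1931 ≡ 3 (mod 8), (2/1931) = -1.
Reached (1/1931) = 1. Collecting the sign flips along the way, the symbol is -1.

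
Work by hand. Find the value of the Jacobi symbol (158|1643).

-1

Pull out 2: since 1643 ≡ 3 (mod 8), (2/1643) = -1.
Reciprocity: 79 ≡ 3 and 1643 ≡ 3 (mod 4), so (79/1643) = −(1643/79).
Reduce top mod 79: now compute (63/79).
Reciprocity: 63 ≡ 3 and 79 ≡ 3 (mod 4), so (63/79) = −(79/63).
Reduce top mod 63: now compute (16/63).
Pull out 2^4: since 63 ≡ 7 (mod 8), (2/63) = +1, so (2/63)^4 = +1.
Reached (1/63) = 1. Collecting the sign flips along the way, the symbol is -1.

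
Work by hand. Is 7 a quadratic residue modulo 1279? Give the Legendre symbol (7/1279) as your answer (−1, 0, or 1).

Reciprocity: 7 ≡ 3 and 1279 ≡ 3 (mod 4), so (7/1279) = −(1279/7).
Reduce top mod 7: now compute (5/7).
Reciprocity: 5 ≡ 1 and 7 ≡ 3 (mod 4), so (5/7) = +(7/5).
Reduce top mod 5: now compute (2/5).
Pull out 2: since 5 ≡ 5 (mod 8), (2/5) = -1.
Reached (1/5) = 1. Collecting the sign flips along the way, the symbol is +1.

1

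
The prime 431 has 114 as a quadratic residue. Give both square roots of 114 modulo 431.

Since 431 ≡ 3 (mod 4), a square root of 114 is 114^((431+1)/4) = 114^108 mod 431.
Repeated squaring: 114^2≡66, 114^4≡46, 114^8≡392, 114^16≡228, 114^32≡264, 114^64≡305 (mod 431).
114^108 = 114^(64+32+8+4) ≡ 218 (mod 431).
Check: 218² = 47524 ≡ 114 (mod 431). The two roots are 213 and 218.

213, 218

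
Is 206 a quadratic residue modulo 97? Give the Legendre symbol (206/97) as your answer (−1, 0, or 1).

1

First reduce: 206 ≡ 12 (mod 97).
Pull out 2^2: since 97 ≡ 1 (mod 8), (2/97) = +1, so (2/97)^2 = +1.
Reciprocity: 3 ≡ 3 and 97 ≡ 1 (mod 4), so (3/97) = +(97/3).
Reduce top mod 3: now compute (1/3).
Reached (1/3) = 1. Collecting the sign flips along the way, the symbol is +1.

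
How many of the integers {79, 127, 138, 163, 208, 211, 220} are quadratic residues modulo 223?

(79/223) = -1 → non-residue.
(127/223) = +1 → QR.
(138/223) = +1 → QR.
(163/223) = -1 → non-residue.
(208/223) = -1 → non-residue.
(211/223) = +1 → QR.
(220/223) = +1 → QR.
Total quadratic residues among the 7: 4.

4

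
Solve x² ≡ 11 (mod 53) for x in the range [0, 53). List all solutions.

8, 45

53 ≡ 1 (mod 4), so we find a root by search.
Trying successive values, 8² = 64 ≡ 11 (mod 53). The other root is 53 − 8 = 45.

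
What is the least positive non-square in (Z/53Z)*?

2

(2/53) = −1, so 2 is the smallest positive non-residue mod 53.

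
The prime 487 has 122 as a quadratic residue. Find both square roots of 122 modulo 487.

Since 487 ≡ 3 (mod 4), a square root of 122 is 122^((487+1)/4) = 122^122 mod 487.
Repeated squaring: 122^2≡274, 122^4≡78, 122^8≡240, 122^16≡134, 122^32≡424, 122^64≡73 (mod 487).
122^122 = 122^(64+32+16+8+2) ≡ 244 (mod 487).
Check: 244² = 59536 ≡ 122 (mod 487). The two roots are 243 and 244.

243, 244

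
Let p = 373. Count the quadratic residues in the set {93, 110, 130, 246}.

(93/373) = +1 → QR.
(110/373) = -1 → non-residue.
(130/373) = +1 → QR.
(246/373) = -1 → non-residue.
Total quadratic residues among the 4: 2.

2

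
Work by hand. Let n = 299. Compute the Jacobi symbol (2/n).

-1

Pull out 2: since 299 ≡ 3 (mod 8), (2/299) = -1.
Reached (1/299) = 1. Collecting the sign flips along the way, the symbol is -1.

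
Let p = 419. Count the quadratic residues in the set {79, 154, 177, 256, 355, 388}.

5

(79/419) = +1 → QR.
(154/419) = +1 → QR.
(177/419) = +1 → QR.
(256/419) = +1 → QR.
(355/419) = -1 → non-residue.
(388/419) = +1 → QR.
Total quadratic residues among the 6: 5.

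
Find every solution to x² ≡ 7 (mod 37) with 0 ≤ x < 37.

37 ≡ 1 (mod 4), so we find a root by search.
Trying successive values, 9² = 81 ≡ 7 (mod 37). The other root is 37 − 9 = 28.

9, 28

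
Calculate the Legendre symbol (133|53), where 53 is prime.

First reduce: 133 ≡ 27 (mod 53).
Reciprocity: 27 ≡ 3 and 53 ≡ 1 (mod 4), so (27/53) = +(53/27).
Reduce top mod 27: now compute (26/27).
Pull out 2: since 27 ≡ 3 (mod 8), (2/27) = -1.
Reciprocity: 13 ≡ 1 and 27 ≡ 3 (mod 4), so (13/27) = +(27/13).
Reduce top mod 13: now compute (1/13).
Reached (1/13) = 1. Collecting the sign flips along the way, the symbol is -1.

-1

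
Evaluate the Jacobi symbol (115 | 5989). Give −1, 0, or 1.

1

Reciprocity: 115 ≡ 3 and 5989 ≡ 1 (mod 4), so (115/5989) = +(5989/115).
Reduce top mod 115: now compute (9/115).
Reciprocity: 9 ≡ 1 and 115 ≡ 3 (mod 4), so (9/115) = +(115/9).
Reduce top mod 9: now compute (7/9).
Reciprocity: 7 ≡ 3 and 9 ≡ 1 (mod 4), so (7/9) = +(9/7).
Reduce top mod 7: now compute (2/7).
Pull out 2: since 7 ≡ 7 (mod 8), (2/7) = +1.
Reached (1/7) = 1. Collecting the sign flips along the way, the symbol is +1.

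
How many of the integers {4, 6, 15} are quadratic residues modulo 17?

(4/17) = +1 → QR.
(6/17) = -1 → non-residue.
(15/17) = +1 → QR.
Total quadratic residues among the 3: 2.

2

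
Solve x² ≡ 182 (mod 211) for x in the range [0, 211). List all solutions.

56, 155

Since 211 ≡ 3 (mod 4), a square root of 182 is 182^((211+1)/4) = 182^53 mod 211.
Repeated squaring: 182^2≡208, 182^4≡9, 182^8≡81, 182^16≡20, 182^32≡189 (mod 211).
182^53 = 182^(32+16+4+1) ≡ 56 (mod 211).
Check: 56² = 3136 ≡ 182 (mod 211). The two roots are 56 and 155.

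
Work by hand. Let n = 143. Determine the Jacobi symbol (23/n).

1

Reciprocity: 23 ≡ 3 and 143 ≡ 3 (mod 4), so (23/143) = −(143/23).
Reduce top mod 23: now compute (5/23).
Reciprocity: 5 ≡ 1 and 23 ≡ 3 (mod 4), so (5/23) = +(23/5).
Reduce top mod 5: now compute (3/5).
Reciprocity: 3 ≡ 3 and 5 ≡ 1 (mod 4), so (3/5) = +(5/3).
Reduce top mod 3: now compute (2/3).
Pull out 2: since 3 ≡ 3 (mod 8), (2/3) = -1.
Reached (1/3) = 1. Collecting the sign flips along the way, the symbol is +1.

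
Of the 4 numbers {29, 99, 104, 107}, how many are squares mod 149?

3

(29/149) = +1 → QR.
(99/149) = -1 → non-residue.
(104/149) = +1 → QR.
(107/149) = +1 → QR.
Total quadratic residues among the 4: 3.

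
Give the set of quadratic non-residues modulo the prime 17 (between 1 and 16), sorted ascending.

3, 5, 6, 7, 10, 11, 12, 14

Square k = 1,…,8 (k and 17−k give the same square):
1²=1, 2²=4, 3²=9, 4²=16, 5²≡8, 6²≡2, 7²≡15, 8²≡13 (mod 17).
The residues are {1, 2, 4, 8, 9, 13, 15, 16}; the non-residues are the remaining 8 nonzero classes.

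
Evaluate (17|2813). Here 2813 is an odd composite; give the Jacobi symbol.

1

Reciprocity: 17 ≡ 1 and 2813 ≡ 1 (mod 4), so (17/2813) = +(2813/17).
Reduce top mod 17: now compute (8/17).
Pull out 2^3: since 17 ≡ 1 (mod 8), (2/17) = +1, so (2/17)^3 = +1.
Reached (1/17) = 1. Collecting the sign flips along the way, the symbol is +1.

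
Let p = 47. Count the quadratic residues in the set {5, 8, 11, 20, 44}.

(5/47) = -1 → non-residue.
(8/47) = +1 → QR.
(11/47) = -1 → non-residue.
(20/47) = -1 → non-residue.
(44/47) = -1 → non-residue.
Total quadratic residues among the 5: 1.

1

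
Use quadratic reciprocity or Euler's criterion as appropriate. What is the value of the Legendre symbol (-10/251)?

First reduce: -10 ≡ 241 (mod 251).
Reciprocity: 241 ≡ 1 and 251 ≡ 3 (mod 4), so (241/251) = +(251/241).
Reduce top mod 241: now compute (10/241).
Pull out 2: since 241 ≡ 1 (mod 8), (2/241) = +1.
Reciprocity: 5 ≡ 1 and 241 ≡ 1 (mod 4), so (5/241) = +(241/5).
Reduce top mod 5: now compute (1/5).
Reached (1/5) = 1. Collecting the sign flips along the way, the symbol is +1.

1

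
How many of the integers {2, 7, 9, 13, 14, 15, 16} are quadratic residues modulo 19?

3

(2/19) = -1 → non-residue.
(7/19) = +1 → QR.
(9/19) = +1 → QR.
(13/19) = -1 → non-residue.
(14/19) = -1 → non-residue.
(15/19) = -1 → non-residue.
(16/19) = +1 → QR.
Total quadratic residues among the 7: 3.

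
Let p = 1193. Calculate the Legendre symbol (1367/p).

First reduce: 1367 ≡ 174 (mod 1193).
Pull out 2: since 1193 ≡ 1 (mod 8), (2/1193) = +1.
Reciprocity: 87 ≡ 3 and 1193 ≡ 1 (mod 4), so (87/1193) = +(1193/87).
Reduce top mod 87: now compute (62/87).
Pull out 2: since 87 ≡ 7 (mod 8), (2/87) = +1.
Reciprocity: 31 ≡ 3 and 87 ≡ 3 (mod 4), so (31/87) = −(87/31).
Reduce top mod 31: now compute (25/31).
Reciprocity: 25 ≡ 1 and 31 ≡ 3 (mod 4), so (25/31) = +(31/25).
Reduce top mod 25: now compute (6/25).
Pull out 2: since 25 ≡ 1 (mod 8), (2/25) = +1.
Reciprocity: 3 ≡ 3 and 25 ≡ 1 (mod 4), so (3/25) = +(25/3).
Reduce top mod 3: now compute (1/3).
Reached (1/3) = 1. Collecting the sign flips along the way, the symbol is -1.

-1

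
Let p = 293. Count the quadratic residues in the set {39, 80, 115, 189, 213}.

3

(39/293) = +1 → QR.
(80/293) = -1 → non-residue.
(115/293) = +1 → QR.
(189/293) = +1 → QR.
(213/293) = -1 → non-residue.
Total quadratic residues among the 5: 3.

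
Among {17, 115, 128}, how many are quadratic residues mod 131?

0

(17/131) = -1 → non-residue.
(115/131) = -1 → non-residue.
(128/131) = -1 → non-residue.
Total quadratic residues among the 3: 0.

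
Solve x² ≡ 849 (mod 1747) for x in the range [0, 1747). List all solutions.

811, 936

Since 1747 ≡ 3 (mod 4), a square root of 849 is 849^((1747+1)/4) = 849^437 mod 1747.
Repeated squaring: 849^2≡1037, 849^4≡964, 849^8≡1639, 849^16≡1182, 849^32≡1271, 849^64≡1213, 849^128≡395, 849^256≡542 (mod 1747).
849^437 = 849^(256+128+32+16+4+1) ≡ 936 (mod 1747).
Check: 936² = 876096 ≡ 849 (mod 1747). The two roots are 811 and 936.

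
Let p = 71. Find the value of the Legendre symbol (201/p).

-1

Euler's criterion: (201/71) ≡ 59^35 (mod 71).
59^2 ≡ 2 (mod 71)
59^4 ≡ 4 (mod 71)
59^8 ≡ 16 (mod 71)
59^16 ≡ 43 (mod 71)
59^32 ≡ 3 (mod 71)
59^35 = 59^(32+2+1) ≡ 70 (mod 71).
Result is 70 ≡ −1, so (201/71) = −1.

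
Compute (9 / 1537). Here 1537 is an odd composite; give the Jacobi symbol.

1

Reciprocity: 9 ≡ 1 and 1537 ≡ 1 (mod 4), so (9/1537) = +(1537/9).
Reduce top mod 9: now compute (7/9).
Reciprocity: 7 ≡ 3 and 9 ≡ 1 (mod 4), so (7/9) = +(9/7).
Reduce top mod 7: now compute (2/7).
Pull out 2: since 7 ≡ 7 (mod 8), (2/7) = +1.
Reached (1/7) = 1. Collecting the sign flips along the way, the symbol is +1.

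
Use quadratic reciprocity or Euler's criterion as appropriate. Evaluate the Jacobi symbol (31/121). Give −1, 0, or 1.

1

Reciprocity: 31 ≡ 3 and 121 ≡ 1 (mod 4), so (31/121) = +(121/31).
Reduce top mod 31: now compute (28/31).
Pull out 2^2: since 31 ≡ 7 (mod 8), (2/31) = +1, so (2/31)^2 = +1.
Reciprocity: 7 ≡ 3 and 31 ≡ 3 (mod 4), so (7/31) = −(31/7).
Reduce top mod 7: now compute (3/7).
Reciprocity: 3 ≡ 3 and 7 ≡ 3 (mod 4), so (3/7) = −(7/3).
Reduce top mod 3: now compute (1/3).
Reached (1/3) = 1. Collecting the sign flips along the way, the symbol is +1.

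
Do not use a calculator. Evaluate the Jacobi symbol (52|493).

1

Pull out 2^2: since 493 ≡ 5 (mod 8), (2/493) = -1, so (2/493)^2 = +1.
Reciprocity: 13 ≡ 1 and 493 ≡ 1 (mod 4), so (13/493) = +(493/13).
Reduce top mod 13: now compute (12/13).
Pull out 2^2: since 13 ≡ 5 (mod 8), (2/13) = -1, so (2/13)^2 = +1.
Reciprocity: 3 ≡ 3 and 13 ≡ 1 (mod 4), so (3/13) = +(13/3).
Reduce top mod 3: now compute (1/3).
Reached (1/3) = 1. Collecting the sign flips along the way, the symbol is +1.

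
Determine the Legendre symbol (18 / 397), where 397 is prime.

Pull out 2: since 397 ≡ 5 (mod 8), (2/397) = -1.
Reciprocity: 9 ≡ 1 and 397 ≡ 1 (mod 4), so (9/397) = +(397/9).
Reduce top mod 9: now compute (1/9).
Reached (1/9) = 1. Collecting the sign flips along the way, the symbol is -1.

-1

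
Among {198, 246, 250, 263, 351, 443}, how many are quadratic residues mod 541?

(198/541) = +1 → QR.
(246/541) = -1 → non-residue.
(250/541) = -1 → non-residue.
(263/541) = -1 → non-residue.
(351/541) = -1 → non-residue.
(443/541) = -1 → non-residue.
Total quadratic residues among the 6: 1.

1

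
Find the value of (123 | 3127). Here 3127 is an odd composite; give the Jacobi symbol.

Reciprocity: 123 ≡ 3 and 3127 ≡ 3 (mod 4), so (123/3127) = −(3127/123).
Reduce top mod 123: now compute (52/123).
Pull out 2^2: since 123 ≡ 3 (mod 8), (2/123) = -1, so (2/123)^2 = +1.
Reciprocity: 13 ≡ 1 and 123 ≡ 3 (mod 4), so (13/123) = +(123/13).
Reduce top mod 13: now compute (6/13).
Pull out 2: since 13 ≡ 5 (mod 8), (2/13) = -1.
Reciprocity: 3 ≡ 3 and 13 ≡ 1 (mod 4), so (3/13) = +(13/3).
Reduce top mod 3: now compute (1/3).
Reached (1/3) = 1. Collecting the sign flips along the way, the symbol is +1.

1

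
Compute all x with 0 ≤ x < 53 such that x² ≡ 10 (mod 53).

53 ≡ 1 (mod 4), so we find a root by search.
Trying successive values, 13² = 169 ≡ 10 (mod 53). The other root is 53 − 13 = 40.

13, 40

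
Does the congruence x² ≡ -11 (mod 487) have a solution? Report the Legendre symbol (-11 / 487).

1

Euler's criterion: (-11/487) ≡ 476^243 (mod 487).
476^2 ≡ 121 (mod 487)
476^4 ≡ 31 (mod 487)
476^8 ≡ 474 (mod 487)
476^16 ≡ 169 (mod 487)
476^32 ≡ 315 (mod 487)
476^64 ≡ 364 (mod 487)
476^128 ≡ 32 (mod 487)
476^243 = 476^(128+64+32+16+2+1) ≡ 1 (mod 487).
Result is 1, so (-11/487) = 1.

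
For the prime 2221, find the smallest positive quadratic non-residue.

(2/2221) = −1, so 2 is the smallest positive non-residue mod 2221.

2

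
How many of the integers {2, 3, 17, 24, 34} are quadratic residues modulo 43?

2

(2/43) = -1 → non-residue.
(3/43) = -1 → non-residue.
(17/43) = +1 → QR.
(24/43) = +1 → QR.
(34/43) = -1 → non-residue.
Total quadratic residues among the 5: 2.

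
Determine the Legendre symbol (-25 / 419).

-1

First reduce: -25 ≡ 394 (mod 419).
Pull out 2: since 419 ≡ 3 (mod 8), (2/419) = -1.
Reciprocity: 197 ≡ 1 and 419 ≡ 3 (mod 4), so (197/419) = +(419/197).
Reduce top mod 197: now compute (25/197).
Reciprocity: 25 ≡ 1 and 197 ≡ 1 (mod 4), so (25/197) = +(197/25).
Reduce top mod 25: now compute (22/25).
Pull out 2: since 25 ≡ 1 (mod 8), (2/25) = +1.
Reciprocity: 11 ≡ 3 and 25 ≡ 1 (mod 4), so (11/25) = +(25/11).
Reduce top mod 11: now compute (3/11).
Reciprocity: 3 ≡ 3 and 11 ≡ 3 (mod 4), so (3/11) = −(11/3).
Reduce top mod 3: now compute (2/3).
Pull out 2: since 3 ≡ 3 (mod 8), (2/3) = -1.
Reached (1/3) = 1. Collecting the sign flips along the way, the symbol is -1.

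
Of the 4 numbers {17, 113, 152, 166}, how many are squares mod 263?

(17/263) = +1 → QR.
(113/263) = -1 → non-residue.
(152/263) = -1 → non-residue.
(166/263) = +1 → QR.
Total quadratic residues among the 4: 2.

2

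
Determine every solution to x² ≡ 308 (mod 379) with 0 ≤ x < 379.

Since 379 ≡ 3 (mod 4), a square root of 308 is 308^((379+1)/4) = 308^95 mod 379.
Repeated squaring: 308^2≡114, 308^4≡110, 308^8≡351, 308^16≡26, 308^32≡297, 308^64≡281 (mod 379).
308^95 = 308^(64+16+8+4+2+1) ≡ 95 (mod 379).
Check: 95² = 9025 ≡ 308 (mod 379). The two roots are 95 and 284.

95, 284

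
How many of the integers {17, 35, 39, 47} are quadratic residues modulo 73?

(17/73) = -1 → non-residue.
(35/73) = +1 → QR.
(39/73) = -1 → non-residue.
(47/73) = -1 → non-residue.
Total quadratic residues among the 4: 1.

1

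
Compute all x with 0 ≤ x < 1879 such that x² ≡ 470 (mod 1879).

939, 940

Since 1879 ≡ 3 (mod 4), a square root of 470 is 470^((1879+1)/4) = 470^470 mod 1879.
Repeated squaring: 470^2≡1057, 470^4≡1123, 470^8≡320, 470^16≡934, 470^32≡500, 470^64≡93, 470^128≡1133, 470^256≡332 (mod 1879).
470^470 = 470^(256+128+64+16+4+2) ≡ 940 (mod 1879).
Check: 940² = 883600 ≡ 470 (mod 1879). The two roots are 939 and 940.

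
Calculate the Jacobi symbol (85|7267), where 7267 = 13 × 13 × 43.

-1

Reciprocity: 85 ≡ 1 and 7267 ≡ 3 (mod 4), so (85/7267) = +(7267/85).
Reduce top mod 85: now compute (42/85).
Pull out 2: since 85 ≡ 5 (mod 8), (2/85) = -1.
Reciprocity: 21 ≡ 1 and 85 ≡ 1 (mod 4), so (21/85) = +(85/21).
Reduce top mod 21: now compute (1/21).
Reached (1/21) = 1. Collecting the sign flips along the way, the symbol is -1.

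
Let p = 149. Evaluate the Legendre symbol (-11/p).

Euler's criterion: (-11/149) ≡ 138^74 (mod 149).
138^2 ≡ 121 (mod 149)
138^4 ≡ 39 (mod 149)
138^8 ≡ 31 (mod 149)
138^16 ≡ 67 (mod 149)
138^32 ≡ 19 (mod 149)
138^64 ≡ 63 (mod 149)
138^74 = 138^(64+8+2) ≡ 148 (mod 149).
Result is 148 ≡ −1, so (-11/149) = −1.

-1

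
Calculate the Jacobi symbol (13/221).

0

Reciprocity: 13 ≡ 1 and 221 ≡ 1 (mod 4), so (13/221) = +(221/13).
Reduce top mod 13: now compute (0/13).
Top reduces to 0: gcd > 1, so the symbol is 0.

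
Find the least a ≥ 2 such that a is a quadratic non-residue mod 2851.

2

(2/2851) = −1, so 2 is the smallest positive non-residue mod 2851.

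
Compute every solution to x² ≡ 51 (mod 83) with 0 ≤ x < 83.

36, 47

Since 83 ≡ 3 (mod 4), a square root of 51 is 51^((83+1)/4) = 51^21 mod 83.
Repeated squaring: 51^2≡28, 51^4≡37, 51^8≡41, 51^16≡21 (mod 83).
51^21 = 51^(16+4+1) ≡ 36 (mod 83).
Check: 36² = 1296 ≡ 51 (mod 83). The two roots are 36 and 47.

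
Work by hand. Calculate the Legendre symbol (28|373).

1

Pull out 2^2: since 373 ≡ 5 (mod 8), (2/373) = -1, so (2/373)^2 = +1.
Reciprocity: 7 ≡ 3 and 373 ≡ 1 (mod 4), so (7/373) = +(373/7).
Reduce top mod 7: now compute (2/7).
Pull out 2: since 7 ≡ 7 (mod 8), (2/7) = +1.
Reached (1/7) = 1. Collecting the sign flips along the way, the symbol is +1.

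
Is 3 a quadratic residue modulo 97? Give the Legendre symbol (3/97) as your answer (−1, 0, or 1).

Euler's criterion: (3/97) ≡ 3^48 (mod 97).
3^2 ≡ 9 (mod 97)
3^4 ≡ 81 (mod 97)
3^8 ≡ 62 (mod 97)
3^16 ≡ 61 (mod 97)
3^32 ≡ 35 (mod 97)
3^48 = 3^(32+16) ≡ 1 (mod 97).
Result is 1, so (3/97) = 1.

1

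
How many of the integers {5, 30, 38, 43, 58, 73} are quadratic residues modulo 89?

2

(5/89) = +1 → QR.
(30/89) = -1 → non-residue.
(38/89) = -1 → non-residue.
(43/89) = -1 → non-residue.
(58/89) = -1 → non-residue.
(73/89) = +1 → QR.
Total quadratic residues among the 6: 2.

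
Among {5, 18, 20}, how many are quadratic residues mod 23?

1

(5/23) = -1 → non-residue.
(18/23) = +1 → QR.
(20/23) = -1 → non-residue.
Total quadratic residues among the 3: 1.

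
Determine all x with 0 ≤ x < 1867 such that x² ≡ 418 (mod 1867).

508, 1359

Since 1867 ≡ 3 (mod 4), a square root of 418 is 418^((1867+1)/4) = 418^467 mod 1867.
Repeated squaring: 418^2≡1093, 418^4≡1636, 418^8≡1085, 418^16≡1015, 418^32≡1508, 418^64≡58, 418^128≡1497, 418^256≡609 (mod 1867).
418^467 = 418^(256+128+64+16+2+1) ≡ 508 (mod 1867).
Check: 508² = 258064 ≡ 418 (mod 1867). The two roots are 508 and 1359.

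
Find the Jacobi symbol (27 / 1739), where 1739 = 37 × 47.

1

Reciprocity: 27 ≡ 3 and 1739 ≡ 3 (mod 4), so (27/1739) = −(1739/27).
Reduce top mod 27: now compute (11/27).
Reciprocity: 11 ≡ 3 and 27 ≡ 3 (mod 4), so (11/27) = −(27/11).
Reduce top mod 11: now compute (5/11).
Reciprocity: 5 ≡ 1 and 11 ≡ 3 (mod 4), so (5/11) = +(11/5).
Reduce top mod 5: now compute (1/5).
Reached (1/5) = 1. Collecting the sign flips along the way, the symbol is +1.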